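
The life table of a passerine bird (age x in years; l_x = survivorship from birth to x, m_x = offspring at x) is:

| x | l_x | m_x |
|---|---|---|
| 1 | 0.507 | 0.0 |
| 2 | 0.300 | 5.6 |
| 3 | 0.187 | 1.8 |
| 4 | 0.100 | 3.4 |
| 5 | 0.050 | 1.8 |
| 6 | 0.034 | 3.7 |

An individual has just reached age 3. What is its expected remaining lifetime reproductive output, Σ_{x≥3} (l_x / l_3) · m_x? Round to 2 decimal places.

4.77

l_3 = 0.187. Conditional survival from age 3 to x is l_x / l_3.
  x=3: (0.187/0.187) × 1.8 = 1.8000
  x=4: (0.100/0.187) × 3.4 = 1.8182
  x=5: (0.050/0.187) × 1.8 = 0.4813
  x=6: (0.034/0.187) × 3.7 = 0.6727
Sum = 1.8000 + 1.8182 + 0.4813 + 0.6727 = 4.7722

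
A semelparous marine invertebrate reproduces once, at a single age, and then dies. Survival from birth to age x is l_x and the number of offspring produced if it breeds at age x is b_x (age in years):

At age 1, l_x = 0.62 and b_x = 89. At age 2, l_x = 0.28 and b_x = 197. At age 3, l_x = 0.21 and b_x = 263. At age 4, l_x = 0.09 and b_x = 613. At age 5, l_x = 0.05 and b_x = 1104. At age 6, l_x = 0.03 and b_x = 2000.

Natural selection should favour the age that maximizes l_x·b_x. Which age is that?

6

Expected offspring if breeding at age x = l_x × b_x:
  age 1: 0.62 × 89 = 55.180
  age 2: 0.28 × 197 = 55.160
  age 3: 0.21 × 263 = 55.230
  age 4: 0.09 × 613 = 55.170
  age 5: 0.05 × 1104 = 55.200
  age 6: 0.03 × 2000 = 60.000
Maximum at age 6 (60.000).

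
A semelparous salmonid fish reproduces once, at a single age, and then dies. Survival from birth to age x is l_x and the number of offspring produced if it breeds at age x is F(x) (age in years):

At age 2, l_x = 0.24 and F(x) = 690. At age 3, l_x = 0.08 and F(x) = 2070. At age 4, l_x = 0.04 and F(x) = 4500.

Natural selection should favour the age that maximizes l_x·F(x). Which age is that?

4

Expected offspring if breeding at age x = l_x × F(x):
  age 2: 0.24 × 690 = 165.600
  age 3: 0.08 × 2070 = 165.600
  age 4: 0.04 × 4500 = 180.000
Maximum at age 4 (180.000).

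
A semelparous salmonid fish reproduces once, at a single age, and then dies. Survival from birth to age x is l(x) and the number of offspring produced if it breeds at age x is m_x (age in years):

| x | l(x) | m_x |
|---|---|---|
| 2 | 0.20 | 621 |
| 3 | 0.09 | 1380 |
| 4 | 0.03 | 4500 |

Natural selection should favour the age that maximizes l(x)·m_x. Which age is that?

4

Expected offspring if breeding at age x = l(x) × m_x:
  age 2: 0.20 × 621 = 124.200
  age 3: 0.09 × 1380 = 124.200
  age 4: 0.03 × 4500 = 135.000
Maximum at age 4 (135.000).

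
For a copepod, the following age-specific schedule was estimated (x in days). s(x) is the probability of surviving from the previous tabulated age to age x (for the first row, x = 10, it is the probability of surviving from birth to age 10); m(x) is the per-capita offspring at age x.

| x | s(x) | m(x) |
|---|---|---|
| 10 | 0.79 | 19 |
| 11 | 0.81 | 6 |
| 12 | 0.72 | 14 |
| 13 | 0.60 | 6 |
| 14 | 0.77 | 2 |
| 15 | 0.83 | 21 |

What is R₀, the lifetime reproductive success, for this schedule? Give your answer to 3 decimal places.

Survivorship from birth: l_x = s_10·s_11·…·s_x.
  l_10 = 0.79000
  l_11 = 0.63990
  l_12 = 0.46073
  l_13 = 0.27644
  l_14 = 0.21286
  l_15 = 0.17667
R₀ = Σ l_x m(x):
  age 10: 0.79000 × 19 = 15.0100
  age 11: 0.63990 × 6 = 3.8394
  age 12: 0.46073 × 14 = 6.4502
  age 13: 0.27644 × 6 = 1.6586
  age 14: 0.21286 × 2 = 0.4257
  age 15: 0.17667 × 21 = 3.7101
R₀ = 15.0100 + 3.8394 + 6.4502 + 1.6586 + 0.4257 + 3.7101 = 31.0941

31.094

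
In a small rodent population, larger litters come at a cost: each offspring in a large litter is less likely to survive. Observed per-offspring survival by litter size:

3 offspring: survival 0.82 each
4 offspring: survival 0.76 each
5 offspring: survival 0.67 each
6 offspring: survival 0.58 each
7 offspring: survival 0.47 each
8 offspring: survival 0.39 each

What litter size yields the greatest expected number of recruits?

6

Expected recruits = c × s(c):
  c=3: 3 × 0.82 = 2.460
  c=4: 4 × 0.76 = 3.040
  c=5: 5 × 0.67 = 3.350
  c=6: 6 × 0.58 = 3.480
  c=7: 7 × 0.47 = 3.290
  c=8: 8 × 0.39 = 3.120
Maximum at c = 6 (3.480 recruits).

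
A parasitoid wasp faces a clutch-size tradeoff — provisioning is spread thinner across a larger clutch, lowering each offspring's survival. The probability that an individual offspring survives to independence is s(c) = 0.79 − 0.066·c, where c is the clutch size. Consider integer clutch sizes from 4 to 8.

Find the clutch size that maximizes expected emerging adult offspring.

Expected emerging adult offspring = c × s(c):
  c=4: 4 × 0.526 = 2.104
  c=5: 5 × 0.460 = 2.300
  c=6: 6 × 0.394 = 2.364
  c=7: 7 × 0.328 = 2.296
  c=8: 8 × 0.262 = 2.096
Maximum at c = 6 (2.364 emerging adult offspring).

6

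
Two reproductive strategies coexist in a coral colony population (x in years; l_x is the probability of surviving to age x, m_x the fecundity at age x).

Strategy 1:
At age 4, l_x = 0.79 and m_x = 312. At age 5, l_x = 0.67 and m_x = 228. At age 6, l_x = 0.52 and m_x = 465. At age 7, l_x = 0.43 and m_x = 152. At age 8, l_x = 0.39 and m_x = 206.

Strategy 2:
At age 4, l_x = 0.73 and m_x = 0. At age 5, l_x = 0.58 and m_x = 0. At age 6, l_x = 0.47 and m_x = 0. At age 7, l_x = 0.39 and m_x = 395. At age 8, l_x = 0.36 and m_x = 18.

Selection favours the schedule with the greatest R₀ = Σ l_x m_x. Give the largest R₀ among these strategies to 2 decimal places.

786.74

Strategy 1: R₀ = 0.79×312 + 0.67×228 + 0.52×465 + 0.43×152 + 0.39×206 = 786.7400
Strategy 2: R₀ = 0.73×0 + 0.58×0 + 0.47×0 + 0.39×395 + 0.36×18 = 160.5300
Highest R₀: strategy 1 with 786.7400.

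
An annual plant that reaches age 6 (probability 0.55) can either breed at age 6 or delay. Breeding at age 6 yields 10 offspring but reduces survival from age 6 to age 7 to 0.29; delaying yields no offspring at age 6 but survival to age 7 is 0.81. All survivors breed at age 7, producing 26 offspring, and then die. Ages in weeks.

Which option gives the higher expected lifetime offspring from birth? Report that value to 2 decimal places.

11.58

breed at age 6: R₀ = 0.55 × (10 + 0.29 × 26) = 0.55 × 17.5400 = 9.6470
delay to age 7: R₀ = 0.55 × (0.81 × 26) = 0.55 × 21.0600 = 11.5830
Higher: delay to age 7 (11.5830).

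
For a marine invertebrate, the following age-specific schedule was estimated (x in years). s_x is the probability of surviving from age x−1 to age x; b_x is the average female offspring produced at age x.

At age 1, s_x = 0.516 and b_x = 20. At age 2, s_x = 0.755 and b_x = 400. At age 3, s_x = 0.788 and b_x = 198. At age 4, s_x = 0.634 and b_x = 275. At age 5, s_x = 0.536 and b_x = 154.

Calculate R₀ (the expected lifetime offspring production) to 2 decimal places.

296.52

Survivorship from birth: l_x = s_1·s_2·…·s_x.
  l_1 = 0.51600
  l_2 = 0.38958
  l_3 = 0.30699
  l_4 = 0.19463
  l_5 = 0.10432
R₀ = Σ l_x b_x:
  age 1: 0.51600 × 20 = 10.3200
  age 2: 0.38958 × 400 = 155.8320
  age 3: 0.30699 × 198 = 60.7840
  age 4: 0.19463 × 275 = 53.5232
  age 5: 0.10432 × 154 = 16.0653
R₀ = 10.3200 + 155.8320 + 60.7840 + 53.5232 + 16.0653 = 296.5245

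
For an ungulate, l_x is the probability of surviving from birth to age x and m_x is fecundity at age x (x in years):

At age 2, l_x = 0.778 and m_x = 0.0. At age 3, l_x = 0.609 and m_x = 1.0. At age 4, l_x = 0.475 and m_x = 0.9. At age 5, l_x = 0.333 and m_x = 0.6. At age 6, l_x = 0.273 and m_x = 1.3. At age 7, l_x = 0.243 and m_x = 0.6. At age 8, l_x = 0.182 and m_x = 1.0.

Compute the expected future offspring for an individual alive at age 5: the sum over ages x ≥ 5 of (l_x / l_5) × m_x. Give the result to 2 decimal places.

2.65

l_5 = 0.333. Conditional survival from age 5 to x is l_x / l_5.
  x=5: (0.333/0.333) × 0.6 = 0.6000
  x=6: (0.273/0.333) × 1.3 = 1.0658
  x=7: (0.243/0.333) × 0.6 = 0.4378
  x=8: (0.182/0.333) × 1.0 = 0.5465
Sum = 0.6000 + 1.0658 + 0.4378 + 0.5465 = 2.6502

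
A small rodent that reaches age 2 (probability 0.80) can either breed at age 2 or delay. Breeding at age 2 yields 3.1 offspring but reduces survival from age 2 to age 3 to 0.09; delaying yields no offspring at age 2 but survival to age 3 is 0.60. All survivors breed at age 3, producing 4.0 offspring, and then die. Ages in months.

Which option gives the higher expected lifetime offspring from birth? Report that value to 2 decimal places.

breed at age 2: R₀ = 0.80 × (3.1 + 0.09 × 4.0) = 0.80 × 3.4600 = 2.7680
delay to age 3: R₀ = 0.80 × (0.60 × 4.0) = 0.80 × 2.4000 = 1.9200
Higher: breed at age 2 (2.7680).

2.77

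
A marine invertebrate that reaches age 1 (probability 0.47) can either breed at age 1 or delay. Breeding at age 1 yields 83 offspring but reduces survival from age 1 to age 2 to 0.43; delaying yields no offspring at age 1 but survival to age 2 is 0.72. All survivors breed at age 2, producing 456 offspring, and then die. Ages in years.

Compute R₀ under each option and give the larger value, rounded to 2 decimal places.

breed at age 1: R₀ = 0.47 × (83 + 0.43 × 456) = 0.47 × 279.0800 = 131.1676
delay to age 2: R₀ = 0.47 × (0.72 × 456) = 0.47 × 328.3200 = 154.3104
Higher: delay to age 2 (154.3104).

154.31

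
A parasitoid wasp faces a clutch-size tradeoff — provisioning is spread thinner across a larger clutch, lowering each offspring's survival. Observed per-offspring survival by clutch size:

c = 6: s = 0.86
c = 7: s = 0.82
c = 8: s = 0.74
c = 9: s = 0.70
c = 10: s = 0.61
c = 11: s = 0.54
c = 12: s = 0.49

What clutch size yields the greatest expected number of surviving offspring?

Expected surviving offspring = c × s(c):
  c=6: 6 × 0.86 = 5.160
  c=7: 7 × 0.82 = 5.740
  c=8: 8 × 0.74 = 5.920
  c=9: 9 × 0.70 = 6.300
  c=10: 10 × 0.61 = 6.100
  c=11: 11 × 0.54 = 5.940
  c=12: 12 × 0.49 = 5.880
Maximum at c = 9 (6.300 surviving offspring).

9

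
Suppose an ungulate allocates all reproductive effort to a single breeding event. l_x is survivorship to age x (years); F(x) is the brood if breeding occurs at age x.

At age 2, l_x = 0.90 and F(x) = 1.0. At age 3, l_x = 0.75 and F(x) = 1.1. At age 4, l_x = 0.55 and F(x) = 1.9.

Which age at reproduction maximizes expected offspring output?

4

Expected offspring if breeding at age x = l_x × F(x):
  age 2: 0.90 × 1.0 = 0.900
  age 3: 0.75 × 1.1 = 0.825
  age 4: 0.55 × 1.9 = 1.045
Maximum at age 4 (1.045).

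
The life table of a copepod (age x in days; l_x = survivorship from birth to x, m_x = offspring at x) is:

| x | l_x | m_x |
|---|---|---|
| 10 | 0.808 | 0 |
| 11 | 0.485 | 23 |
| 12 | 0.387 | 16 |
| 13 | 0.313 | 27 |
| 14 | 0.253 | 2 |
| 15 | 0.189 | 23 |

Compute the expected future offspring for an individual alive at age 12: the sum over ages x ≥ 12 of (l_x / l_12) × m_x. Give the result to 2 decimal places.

l_12 = 0.387. Conditional survival from age 12 to x is l_x / l_12.
  x=12: (0.387/0.387) × 16 = 16.0000
  x=13: (0.313/0.387) × 27 = 21.8372
  x=14: (0.253/0.387) × 2 = 1.3075
  x=15: (0.189/0.387) × 23 = 11.2326
Sum = 16.0000 + 21.8372 + 1.3075 + 11.2326 = 50.3773

50.38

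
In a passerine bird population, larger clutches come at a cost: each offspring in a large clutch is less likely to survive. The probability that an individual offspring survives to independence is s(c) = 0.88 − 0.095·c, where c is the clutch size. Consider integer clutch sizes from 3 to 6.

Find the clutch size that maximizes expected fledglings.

Expected fledglings = c × s(c):
  c=3: 3 × 0.595 = 1.785
  c=4: 4 × 0.500 = 2.000
  c=5: 5 × 0.405 = 2.025
  c=6: 6 × 0.310 = 1.860
Maximum at c = 5 (2.025 fledglings).

5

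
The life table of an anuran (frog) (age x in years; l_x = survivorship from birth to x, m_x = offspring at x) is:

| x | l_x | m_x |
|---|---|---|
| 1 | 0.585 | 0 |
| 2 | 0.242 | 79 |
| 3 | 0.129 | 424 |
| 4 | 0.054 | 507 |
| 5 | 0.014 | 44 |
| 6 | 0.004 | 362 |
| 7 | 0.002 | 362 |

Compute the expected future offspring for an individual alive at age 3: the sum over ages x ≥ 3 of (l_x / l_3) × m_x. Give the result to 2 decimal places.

l_3 = 0.129. Conditional survival from age 3 to x is l_x / l_3.
  x=3: (0.129/0.129) × 424 = 424.0000
  x=4: (0.054/0.129) × 507 = 212.2326
  x=5: (0.014/0.129) × 44 = 4.7752
  x=6: (0.004/0.129) × 362 = 11.2248
  x=7: (0.002/0.129) × 362 = 5.6124
Sum = 424.0000 + 212.2326 + 4.7752 + 11.2248 + 5.6124 = 657.8450

657.84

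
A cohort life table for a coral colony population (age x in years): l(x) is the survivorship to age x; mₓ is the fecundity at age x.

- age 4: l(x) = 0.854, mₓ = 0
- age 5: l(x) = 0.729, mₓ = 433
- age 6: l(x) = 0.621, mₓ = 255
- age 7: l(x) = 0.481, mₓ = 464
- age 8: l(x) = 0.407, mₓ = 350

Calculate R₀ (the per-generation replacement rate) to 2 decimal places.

839.65

R₀ = Σ l(x) mₓ:
  age 4: 0.854 × 0 = 0.0000
  age 5: 0.729 × 433 = 315.6570
  age 6: 0.621 × 255 = 158.3550
  age 7: 0.481 × 464 = 223.1840
  age 8: 0.407 × 350 = 142.4500
R₀ = 0.0000 + 315.6570 + 158.3550 + 223.1840 + 142.4500 = 839.6460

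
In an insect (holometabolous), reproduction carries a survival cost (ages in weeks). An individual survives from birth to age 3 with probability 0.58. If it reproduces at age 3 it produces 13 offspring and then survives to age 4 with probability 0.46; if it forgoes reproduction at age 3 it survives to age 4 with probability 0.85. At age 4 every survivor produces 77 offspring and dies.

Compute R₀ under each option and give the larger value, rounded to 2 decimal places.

breed at age 3: R₀ = 0.58 × (13 + 0.46 × 77) = 0.58 × 48.4200 = 28.0836
delay to age 4: R₀ = 0.58 × (0.85 × 77) = 0.58 × 65.4500 = 37.9610
Higher: delay to age 4 (37.9610).

37.96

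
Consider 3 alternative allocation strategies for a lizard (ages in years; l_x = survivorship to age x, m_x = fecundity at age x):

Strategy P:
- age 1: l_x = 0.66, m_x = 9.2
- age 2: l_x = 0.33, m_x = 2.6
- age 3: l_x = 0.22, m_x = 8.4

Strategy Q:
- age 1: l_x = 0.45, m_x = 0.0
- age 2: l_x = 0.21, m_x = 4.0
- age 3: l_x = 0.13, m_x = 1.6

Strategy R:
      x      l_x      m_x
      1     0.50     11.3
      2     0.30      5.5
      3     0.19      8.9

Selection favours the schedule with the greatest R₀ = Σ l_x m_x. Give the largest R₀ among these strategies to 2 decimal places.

Strategy P: R₀ = 0.66×9.2 + 0.33×2.6 + 0.22×8.4 = 8.7780
Strategy Q: R₀ = 0.45×0.0 + 0.21×4.0 + 0.13×1.6 = 1.0480
Strategy R: R₀ = 0.50×11.3 + 0.30×5.5 + 0.19×8.9 = 8.9910
Highest R₀: strategy R with 8.9910.

8.99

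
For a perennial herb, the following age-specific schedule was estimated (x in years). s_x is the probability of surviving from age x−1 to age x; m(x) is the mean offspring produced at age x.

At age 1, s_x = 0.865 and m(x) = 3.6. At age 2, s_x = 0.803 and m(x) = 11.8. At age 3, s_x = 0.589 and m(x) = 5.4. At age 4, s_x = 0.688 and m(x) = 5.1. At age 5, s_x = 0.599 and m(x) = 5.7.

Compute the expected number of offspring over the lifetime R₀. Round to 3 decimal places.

Survivorship from birth: l_x = s_1·s_2·…·s_x.
  l_1 = 0.86500
  l_2 = 0.69460
  l_3 = 0.40912
  l_4 = 0.28147
  l_5 = 0.16860
R₀ = Σ l_x m(x):
  age 1: 0.86500 × 3.6 = 3.1140
  age 2: 0.69460 × 11.8 = 8.1963
  age 3: 0.40912 × 5.4 = 2.2092
  age 4: 0.28147 × 5.1 = 1.4355
  age 5: 0.16860 × 5.7 = 0.9610
R₀ = 3.1140 + 8.1963 + 2.2092 + 1.4355 + 0.9610 = 15.9160

15.916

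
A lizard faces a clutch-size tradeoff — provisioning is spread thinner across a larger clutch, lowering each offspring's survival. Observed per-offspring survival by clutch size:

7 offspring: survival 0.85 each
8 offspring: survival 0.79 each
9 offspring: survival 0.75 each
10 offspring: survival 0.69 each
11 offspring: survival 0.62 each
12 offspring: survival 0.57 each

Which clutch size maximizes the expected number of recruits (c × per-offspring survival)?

10

Expected recruits = c × s(c):
  c=7: 7 × 0.85 = 5.950
  c=8: 8 × 0.79 = 6.320
  c=9: 9 × 0.75 = 6.750
  c=10: 10 × 0.69 = 6.900
  c=11: 11 × 0.62 = 6.820
  c=12: 12 × 0.57 = 6.840
Maximum at c = 10 (6.900 recruits).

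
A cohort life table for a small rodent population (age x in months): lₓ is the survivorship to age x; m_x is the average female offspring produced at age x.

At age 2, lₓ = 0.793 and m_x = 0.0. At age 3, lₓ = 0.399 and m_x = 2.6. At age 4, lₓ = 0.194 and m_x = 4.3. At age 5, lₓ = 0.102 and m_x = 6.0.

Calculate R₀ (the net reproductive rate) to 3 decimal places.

2.484

R₀ = Σ lₓ m_x:
  age 2: 0.793 × 0.0 = 0.0000
  age 3: 0.399 × 2.6 = 1.0374
  age 4: 0.194 × 4.3 = 0.8342
  age 5: 0.102 × 6.0 = 0.6120
R₀ = 0.0000 + 1.0374 + 0.8342 + 0.6120 = 2.4836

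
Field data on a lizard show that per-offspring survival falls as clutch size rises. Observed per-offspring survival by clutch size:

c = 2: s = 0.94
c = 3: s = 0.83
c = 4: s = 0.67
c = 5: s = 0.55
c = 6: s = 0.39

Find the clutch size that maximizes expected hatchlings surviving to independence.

Expected hatchlings surviving to independence = c × s(c):
  c=2: 2 × 0.94 = 1.880
  c=3: 3 × 0.83 = 2.490
  c=4: 4 × 0.67 = 2.680
  c=5: 5 × 0.55 = 2.750
  c=6: 6 × 0.39 = 2.340
Maximum at c = 5 (2.750 hatchlings surviving to independence).

5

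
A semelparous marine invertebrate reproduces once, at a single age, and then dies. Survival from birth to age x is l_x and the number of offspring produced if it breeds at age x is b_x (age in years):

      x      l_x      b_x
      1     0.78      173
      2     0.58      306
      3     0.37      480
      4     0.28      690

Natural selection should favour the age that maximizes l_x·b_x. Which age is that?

Expected offspring if breeding at age x = l_x × b_x:
  age 1: 0.78 × 173 = 134.940
  age 2: 0.58 × 306 = 177.480
  age 3: 0.37 × 480 = 177.600
  age 4: 0.28 × 690 = 193.200
Maximum at age 4 (193.200).

4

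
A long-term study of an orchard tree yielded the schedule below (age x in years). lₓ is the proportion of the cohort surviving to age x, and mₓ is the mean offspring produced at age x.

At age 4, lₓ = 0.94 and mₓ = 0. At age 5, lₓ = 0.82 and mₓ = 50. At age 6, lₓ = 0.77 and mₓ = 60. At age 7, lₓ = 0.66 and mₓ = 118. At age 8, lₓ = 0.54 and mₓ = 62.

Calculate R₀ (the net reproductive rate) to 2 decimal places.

198.56

R₀ = Σ lₓ mₓ:
  age 4: 0.94 × 0 = 0.0000
  age 5: 0.82 × 50 = 41.0000
  age 6: 0.77 × 60 = 46.2000
  age 7: 0.66 × 118 = 77.8800
  age 8: 0.54 × 62 = 33.4800
R₀ = 0.0000 + 41.0000 + 46.2000 + 77.8800 + 33.4800 = 198.5600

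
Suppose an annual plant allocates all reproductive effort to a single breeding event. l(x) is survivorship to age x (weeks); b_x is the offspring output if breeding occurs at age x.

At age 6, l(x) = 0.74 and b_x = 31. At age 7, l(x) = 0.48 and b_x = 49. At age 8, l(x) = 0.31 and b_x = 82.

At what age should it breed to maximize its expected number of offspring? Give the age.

Expected offspring if breeding at age x = l(x) × b_x:
  age 6: 0.74 × 31 = 22.940
  age 7: 0.48 × 49 = 23.520
  age 8: 0.31 × 82 = 25.420
Maximum at age 8 (25.420).

8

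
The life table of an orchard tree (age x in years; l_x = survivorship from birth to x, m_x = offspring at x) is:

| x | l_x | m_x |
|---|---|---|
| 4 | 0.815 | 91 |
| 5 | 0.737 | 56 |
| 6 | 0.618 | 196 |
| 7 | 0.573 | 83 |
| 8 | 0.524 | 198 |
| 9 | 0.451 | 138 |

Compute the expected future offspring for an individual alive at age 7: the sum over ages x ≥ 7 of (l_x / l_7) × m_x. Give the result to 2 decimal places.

372.69

l_7 = 0.573. Conditional survival from age 7 to x is l_x / l_7.
  x=7: (0.573/0.573) × 83 = 83.0000
  x=8: (0.524/0.573) × 198 = 181.0681
  x=9: (0.451/0.573) × 138 = 108.6178
Sum = 83.0000 + 181.0681 + 108.6178 = 372.6859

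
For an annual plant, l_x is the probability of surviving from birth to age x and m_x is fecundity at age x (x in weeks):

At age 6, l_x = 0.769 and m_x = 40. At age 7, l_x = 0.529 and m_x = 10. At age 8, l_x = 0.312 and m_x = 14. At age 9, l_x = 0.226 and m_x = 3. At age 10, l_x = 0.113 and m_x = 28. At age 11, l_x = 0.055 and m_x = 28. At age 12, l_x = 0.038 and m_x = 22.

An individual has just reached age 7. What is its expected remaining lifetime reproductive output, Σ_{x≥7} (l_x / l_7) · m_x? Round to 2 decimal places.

l_7 = 0.529. Conditional survival from age 7 to x is l_x / l_7.
  x=7: (0.529/0.529) × 10 = 10.0000
  x=8: (0.312/0.529) × 14 = 8.2571
  x=9: (0.226/0.529) × 3 = 1.2817
  x=10: (0.113/0.529) × 28 = 5.9811
  x=11: (0.055/0.529) × 28 = 2.9112
  x=12: (0.038/0.529) × 22 = 1.5803
Sum = 10.0000 + 8.2571 + 1.2817 + 5.9811 + 2.9112 + 1.5803 = 30.0113

30.01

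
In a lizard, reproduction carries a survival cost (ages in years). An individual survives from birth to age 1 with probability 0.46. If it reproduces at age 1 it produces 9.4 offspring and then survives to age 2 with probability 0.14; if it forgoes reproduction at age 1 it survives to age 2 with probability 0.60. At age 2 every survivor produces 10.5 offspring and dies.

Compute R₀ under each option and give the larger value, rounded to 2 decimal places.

breed at age 1: R₀ = 0.46 × (9.4 + 0.14 × 10.5) = 0.46 × 10.8700 = 5.0002
delay to age 2: R₀ = 0.46 × (0.60 × 10.5) = 0.46 × 6.3000 = 2.8980
Higher: breed at age 1 (5.0002).

5.00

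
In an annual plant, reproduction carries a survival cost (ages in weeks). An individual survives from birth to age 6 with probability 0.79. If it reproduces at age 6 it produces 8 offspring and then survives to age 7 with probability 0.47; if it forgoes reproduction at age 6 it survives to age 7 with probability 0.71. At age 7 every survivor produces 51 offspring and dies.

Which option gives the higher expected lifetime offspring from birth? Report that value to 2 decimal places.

28.61

breed at age 6: R₀ = 0.79 × (8 + 0.47 × 51) = 0.79 × 31.9700 = 25.2563
delay to age 7: R₀ = 0.79 × (0.71 × 51) = 0.79 × 36.2100 = 28.6059
Higher: delay to age 7 (28.6059).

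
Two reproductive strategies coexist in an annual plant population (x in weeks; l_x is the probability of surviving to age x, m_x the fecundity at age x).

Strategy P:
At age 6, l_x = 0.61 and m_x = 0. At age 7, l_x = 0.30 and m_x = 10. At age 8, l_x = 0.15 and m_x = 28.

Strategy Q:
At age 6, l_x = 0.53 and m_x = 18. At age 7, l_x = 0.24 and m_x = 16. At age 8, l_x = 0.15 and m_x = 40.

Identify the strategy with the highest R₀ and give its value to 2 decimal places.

19.38

Strategy P: R₀ = 0.61×0 + 0.30×10 + 0.15×28 = 7.2000
Strategy Q: R₀ = 0.53×18 + 0.24×16 + 0.15×40 = 19.3800
Highest R₀: strategy Q with 19.3800.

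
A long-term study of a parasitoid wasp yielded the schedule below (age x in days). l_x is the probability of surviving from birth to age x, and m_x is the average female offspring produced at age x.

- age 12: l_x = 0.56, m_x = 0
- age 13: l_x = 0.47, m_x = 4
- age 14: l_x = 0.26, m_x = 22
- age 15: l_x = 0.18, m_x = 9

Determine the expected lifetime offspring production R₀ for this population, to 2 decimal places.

R₀ = Σ l_x m_x:
  age 12: 0.56 × 0 = 0.0000
  age 13: 0.47 × 4 = 1.8800
  age 14: 0.26 × 22 = 5.7200
  age 15: 0.18 × 9 = 1.6200
R₀ = 0.0000 + 1.8800 + 5.7200 + 1.6200 = 9.2200

9.22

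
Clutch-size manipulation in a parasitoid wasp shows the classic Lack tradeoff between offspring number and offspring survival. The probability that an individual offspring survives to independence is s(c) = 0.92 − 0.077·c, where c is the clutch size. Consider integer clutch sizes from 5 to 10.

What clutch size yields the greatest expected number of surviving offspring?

6

Expected surviving offspring = c × s(c):
  c=5: 5 × 0.535 = 2.675
  c=6: 6 × 0.458 = 2.748
  c=7: 7 × 0.381 = 2.667
  c=8: 8 × 0.304 = 2.432
  c=9: 9 × 0.227 = 2.043
  c=10: 10 × 0.150 = 1.500
Maximum at c = 6 (2.748 surviving offspring).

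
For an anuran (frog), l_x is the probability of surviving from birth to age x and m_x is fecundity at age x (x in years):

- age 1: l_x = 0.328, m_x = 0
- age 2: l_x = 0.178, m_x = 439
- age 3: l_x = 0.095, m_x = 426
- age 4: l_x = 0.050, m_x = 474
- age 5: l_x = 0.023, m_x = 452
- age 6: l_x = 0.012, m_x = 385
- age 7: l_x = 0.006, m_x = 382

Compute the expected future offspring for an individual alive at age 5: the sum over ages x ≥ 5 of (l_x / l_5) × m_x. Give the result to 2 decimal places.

752.52

l_5 = 0.023. Conditional survival from age 5 to x is l_x / l_5.
  x=5: (0.023/0.023) × 452 = 452.0000
  x=6: (0.012/0.023) × 385 = 200.8696
  x=7: (0.006/0.023) × 382 = 99.6522
Sum = 452.0000 + 200.8696 + 99.6522 = 752.5217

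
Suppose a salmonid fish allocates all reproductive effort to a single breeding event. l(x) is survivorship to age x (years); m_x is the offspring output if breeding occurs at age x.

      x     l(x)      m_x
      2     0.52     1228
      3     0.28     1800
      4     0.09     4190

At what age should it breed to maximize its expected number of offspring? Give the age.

Expected offspring if breeding at age x = l(x) × m_x:
  age 2: 0.52 × 1228 = 638.560
  age 3: 0.28 × 1800 = 504.000
  age 4: 0.09 × 4190 = 377.100
Maximum at age 2 (638.560).

2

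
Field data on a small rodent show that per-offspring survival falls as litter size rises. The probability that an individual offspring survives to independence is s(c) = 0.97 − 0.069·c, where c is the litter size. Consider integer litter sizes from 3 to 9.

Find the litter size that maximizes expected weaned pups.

Expected weaned pups = c × s(c):
  c=3: 3 × 0.763 = 2.289
  c=4: 4 × 0.694 = 2.776
  c=5: 5 × 0.625 = 3.125
  c=6: 6 × 0.556 = 3.336
  c=7: 7 × 0.487 = 3.409
  c=8: 8 × 0.418 = 3.344
  c=9: 9 × 0.349 = 3.141
Maximum at c = 7 (3.409 weaned pups).

7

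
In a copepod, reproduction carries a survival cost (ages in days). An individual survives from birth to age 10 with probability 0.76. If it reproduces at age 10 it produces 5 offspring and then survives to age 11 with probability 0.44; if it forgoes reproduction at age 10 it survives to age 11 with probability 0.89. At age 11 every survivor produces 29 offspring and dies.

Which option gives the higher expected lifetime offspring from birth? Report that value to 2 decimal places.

breed at age 10: R₀ = 0.76 × (5 + 0.44 × 29) = 0.76 × 17.7600 = 13.4976
delay to age 11: R₀ = 0.76 × (0.89 × 29) = 0.76 × 25.8100 = 19.6156
Higher: delay to age 11 (19.6156).

19.62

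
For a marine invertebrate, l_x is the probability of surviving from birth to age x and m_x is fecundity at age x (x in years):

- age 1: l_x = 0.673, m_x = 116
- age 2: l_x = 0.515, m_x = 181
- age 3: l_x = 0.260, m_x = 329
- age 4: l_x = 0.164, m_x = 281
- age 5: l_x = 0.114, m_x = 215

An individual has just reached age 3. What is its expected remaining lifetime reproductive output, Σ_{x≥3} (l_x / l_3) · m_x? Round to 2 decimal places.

600.52

l_3 = 0.260. Conditional survival from age 3 to x is l_x / l_3.
  x=3: (0.260/0.260) × 329 = 329.0000
  x=4: (0.164/0.260) × 281 = 177.2462
  x=5: (0.114/0.260) × 215 = 94.2692
Sum = 329.0000 + 177.2462 + 94.2692 = 600.5154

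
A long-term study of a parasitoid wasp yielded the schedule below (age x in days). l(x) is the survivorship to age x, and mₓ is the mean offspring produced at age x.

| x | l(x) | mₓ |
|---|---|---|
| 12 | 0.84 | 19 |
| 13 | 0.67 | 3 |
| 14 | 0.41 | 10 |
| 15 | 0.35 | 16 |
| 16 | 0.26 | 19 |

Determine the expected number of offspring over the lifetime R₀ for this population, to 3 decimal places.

R₀ = Σ l(x) mₓ:
  age 12: 0.84 × 19 = 15.9600
  age 13: 0.67 × 3 = 2.0100
  age 14: 0.41 × 10 = 4.1000
  age 15: 0.35 × 16 = 5.6000
  age 16: 0.26 × 19 = 4.9400
R₀ = 15.9600 + 2.0100 + 4.1000 + 5.6000 + 4.9400 = 32.6100

32.610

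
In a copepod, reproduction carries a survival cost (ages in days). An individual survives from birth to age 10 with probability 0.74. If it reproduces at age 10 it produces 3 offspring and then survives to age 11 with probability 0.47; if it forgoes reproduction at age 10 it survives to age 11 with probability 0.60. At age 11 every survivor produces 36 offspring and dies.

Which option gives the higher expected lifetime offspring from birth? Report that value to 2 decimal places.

15.98

breed at age 10: R₀ = 0.74 × (3 + 0.47 × 36) = 0.74 × 19.9200 = 14.7408
delay to age 11: R₀ = 0.74 × (0.60 × 36) = 0.74 × 21.6000 = 15.9840
Higher: delay to age 11 (15.9840).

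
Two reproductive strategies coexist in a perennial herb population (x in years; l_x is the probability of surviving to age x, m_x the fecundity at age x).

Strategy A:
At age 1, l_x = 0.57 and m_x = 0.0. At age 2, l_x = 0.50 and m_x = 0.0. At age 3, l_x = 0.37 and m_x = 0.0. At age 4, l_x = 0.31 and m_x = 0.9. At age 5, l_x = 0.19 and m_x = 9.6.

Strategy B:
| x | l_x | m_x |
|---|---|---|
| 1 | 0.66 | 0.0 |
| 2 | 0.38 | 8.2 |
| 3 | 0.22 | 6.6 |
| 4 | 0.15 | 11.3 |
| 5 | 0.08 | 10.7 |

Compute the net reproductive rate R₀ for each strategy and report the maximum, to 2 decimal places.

7.12

Strategy A: R₀ = 0.57×0.0 + 0.50×0.0 + 0.37×0.0 + 0.31×0.9 + 0.19×9.6 = 2.1030
Strategy B: R₀ = 0.66×0.0 + 0.38×8.2 + 0.22×6.6 + 0.15×11.3 + 0.08×10.7 = 7.1190
Highest R₀: strategy B with 7.1190.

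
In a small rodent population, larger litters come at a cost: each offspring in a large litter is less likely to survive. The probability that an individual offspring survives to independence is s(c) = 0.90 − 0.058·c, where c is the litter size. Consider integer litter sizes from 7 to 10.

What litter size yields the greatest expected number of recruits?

Expected recruits = c × s(c):
  c=7: 7 × 0.494 = 3.458
  c=8: 8 × 0.436 = 3.488
  c=9: 9 × 0.378 = 3.402
  c=10: 10 × 0.320 = 3.200
Maximum at c = 8 (3.488 recruits).

8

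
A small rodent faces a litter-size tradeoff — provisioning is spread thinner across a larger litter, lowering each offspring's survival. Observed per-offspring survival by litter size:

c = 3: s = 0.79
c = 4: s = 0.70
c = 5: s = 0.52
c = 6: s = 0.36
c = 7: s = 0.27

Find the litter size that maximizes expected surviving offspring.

Expected surviving offspring = c × s(c):
  c=3: 3 × 0.79 = 2.370
  c=4: 4 × 0.70 = 2.800
  c=5: 5 × 0.52 = 2.600
  c=6: 6 × 0.36 = 2.160
  c=7: 7 × 0.27 = 1.890
Maximum at c = 4 (2.800 surviving offspring).

4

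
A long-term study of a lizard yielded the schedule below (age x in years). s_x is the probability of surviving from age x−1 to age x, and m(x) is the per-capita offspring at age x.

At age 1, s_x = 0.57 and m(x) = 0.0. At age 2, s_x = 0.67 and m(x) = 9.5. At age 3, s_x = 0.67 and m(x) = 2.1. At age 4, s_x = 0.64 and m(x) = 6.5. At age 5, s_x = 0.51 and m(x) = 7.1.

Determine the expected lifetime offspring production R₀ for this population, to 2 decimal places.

5.82

Survivorship from birth: l_x = s_1·s_2·…·s_x.
  l_1 = 0.57000
  l_2 = 0.38190
  l_3 = 0.25587
  l_4 = 0.16376
  l_5 = 0.08352
R₀ = Σ l_x m(x):
  age 1: 0.57000 × 0.0 = 0.0000
  age 2: 0.38190 × 9.5 = 3.6280
  age 3: 0.25587 × 2.1 = 0.5373
  age 4: 0.16376 × 6.5 = 1.0644
  age 5: 0.08352 × 7.1 = 0.5930
R₀ = 0.0000 + 3.6280 + 0.5373 + 1.0644 + 0.5930 = 5.8228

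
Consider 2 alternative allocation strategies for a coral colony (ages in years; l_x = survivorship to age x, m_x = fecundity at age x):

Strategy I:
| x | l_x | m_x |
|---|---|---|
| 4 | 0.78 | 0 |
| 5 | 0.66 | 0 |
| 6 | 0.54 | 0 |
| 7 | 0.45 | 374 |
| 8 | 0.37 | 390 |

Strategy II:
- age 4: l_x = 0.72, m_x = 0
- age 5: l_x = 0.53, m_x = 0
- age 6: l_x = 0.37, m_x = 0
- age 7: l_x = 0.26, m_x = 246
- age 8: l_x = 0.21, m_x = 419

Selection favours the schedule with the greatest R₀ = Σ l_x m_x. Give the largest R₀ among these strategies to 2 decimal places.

Strategy I: R₀ = 0.78×0 + 0.66×0 + 0.54×0 + 0.45×374 + 0.37×390 = 312.6000
Strategy II: R₀ = 0.72×0 + 0.53×0 + 0.37×0 + 0.26×246 + 0.21×419 = 151.9500
Highest R₀: strategy I with 312.6000.

312.60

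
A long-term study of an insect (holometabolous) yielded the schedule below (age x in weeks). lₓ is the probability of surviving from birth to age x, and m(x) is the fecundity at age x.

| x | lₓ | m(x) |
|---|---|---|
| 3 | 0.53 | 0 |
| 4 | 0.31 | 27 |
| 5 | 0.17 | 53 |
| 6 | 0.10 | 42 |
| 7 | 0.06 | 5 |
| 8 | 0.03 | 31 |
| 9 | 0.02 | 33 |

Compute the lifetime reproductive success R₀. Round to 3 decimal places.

R₀ = Σ lₓ m(x):
  age 3: 0.53 × 0 = 0.0000
  age 4: 0.31 × 27 = 8.3700
  age 5: 0.17 × 53 = 9.0100
  age 6: 0.10 × 42 = 4.2000
  age 7: 0.06 × 5 = 0.3000
  age 8: 0.03 × 31 = 0.9300
  age 9: 0.02 × 33 = 0.6600
R₀ = 0.0000 + 8.3700 + 9.0100 + 4.2000 + 0.3000 + 0.9300 + 0.6600 = 23.4700

23.470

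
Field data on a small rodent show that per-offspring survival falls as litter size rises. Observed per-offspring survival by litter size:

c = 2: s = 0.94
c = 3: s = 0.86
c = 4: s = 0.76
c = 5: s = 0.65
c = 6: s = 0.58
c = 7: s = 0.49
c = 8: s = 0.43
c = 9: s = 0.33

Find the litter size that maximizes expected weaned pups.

Expected weaned pups = c × s(c):
  c=2: 2 × 0.94 = 1.880
  c=3: 3 × 0.86 = 2.580
  c=4: 4 × 0.76 = 3.040
  c=5: 5 × 0.65 = 3.250
  c=6: 6 × 0.58 = 3.480
  c=7: 7 × 0.49 = 3.430
  c=8: 8 × 0.43 = 3.440
  c=9: 9 × 0.33 = 2.970
Maximum at c = 6 (3.480 weaned pups).

6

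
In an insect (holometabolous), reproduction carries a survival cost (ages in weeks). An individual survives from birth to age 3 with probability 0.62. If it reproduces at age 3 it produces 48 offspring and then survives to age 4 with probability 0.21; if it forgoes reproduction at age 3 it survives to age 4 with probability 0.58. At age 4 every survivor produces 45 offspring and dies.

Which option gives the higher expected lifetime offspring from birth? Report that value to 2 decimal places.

35.62

breed at age 3: R₀ = 0.62 × (48 + 0.21 × 45) = 0.62 × 57.4500 = 35.6190
delay to age 4: R₀ = 0.62 × (0.58 × 45) = 0.62 × 26.1000 = 16.1820
Higher: breed at age 3 (35.6190).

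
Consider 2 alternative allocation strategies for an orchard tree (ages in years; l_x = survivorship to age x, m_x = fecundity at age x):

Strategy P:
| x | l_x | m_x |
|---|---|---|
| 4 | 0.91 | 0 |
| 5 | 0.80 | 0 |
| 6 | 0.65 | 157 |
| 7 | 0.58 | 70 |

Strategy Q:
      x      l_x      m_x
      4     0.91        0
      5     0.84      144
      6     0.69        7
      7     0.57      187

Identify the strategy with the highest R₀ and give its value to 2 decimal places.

232.38

Strategy P: R₀ = 0.91×0 + 0.80×0 + 0.65×157 + 0.58×70 = 142.6500
Strategy Q: R₀ = 0.91×0 + 0.84×144 + 0.69×7 + 0.57×187 = 232.3800
Highest R₀: strategy Q with 232.3800.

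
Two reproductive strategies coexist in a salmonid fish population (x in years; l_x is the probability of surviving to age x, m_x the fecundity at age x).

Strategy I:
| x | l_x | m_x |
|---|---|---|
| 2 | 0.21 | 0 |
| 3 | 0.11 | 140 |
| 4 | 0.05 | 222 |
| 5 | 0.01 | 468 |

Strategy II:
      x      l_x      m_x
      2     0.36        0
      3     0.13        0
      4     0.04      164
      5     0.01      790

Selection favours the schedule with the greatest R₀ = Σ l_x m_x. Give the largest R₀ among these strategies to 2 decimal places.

Strategy I: R₀ = 0.21×0 + 0.11×140 + 0.05×222 + 0.01×468 = 31.1800
Strategy II: R₀ = 0.36×0 + 0.13×0 + 0.04×164 + 0.01×790 = 14.4600
Highest R₀: strategy I with 31.1800.

31.18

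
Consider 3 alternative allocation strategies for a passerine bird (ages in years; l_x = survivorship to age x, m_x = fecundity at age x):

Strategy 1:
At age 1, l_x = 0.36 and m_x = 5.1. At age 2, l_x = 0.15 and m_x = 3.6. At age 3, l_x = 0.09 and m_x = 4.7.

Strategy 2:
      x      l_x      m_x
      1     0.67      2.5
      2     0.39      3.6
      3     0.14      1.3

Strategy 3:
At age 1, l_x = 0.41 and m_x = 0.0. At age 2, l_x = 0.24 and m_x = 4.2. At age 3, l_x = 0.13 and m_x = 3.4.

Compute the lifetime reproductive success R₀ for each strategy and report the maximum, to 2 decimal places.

3.26

Strategy 1: R₀ = 0.36×5.1 + 0.15×3.6 + 0.09×4.7 = 2.7990
Strategy 2: R₀ = 0.67×2.5 + 0.39×3.6 + 0.14×1.3 = 3.2610
Strategy 3: R₀ = 0.41×0.0 + 0.24×4.2 + 0.13×3.4 = 1.4500
Highest R₀: strategy 2 with 3.2610.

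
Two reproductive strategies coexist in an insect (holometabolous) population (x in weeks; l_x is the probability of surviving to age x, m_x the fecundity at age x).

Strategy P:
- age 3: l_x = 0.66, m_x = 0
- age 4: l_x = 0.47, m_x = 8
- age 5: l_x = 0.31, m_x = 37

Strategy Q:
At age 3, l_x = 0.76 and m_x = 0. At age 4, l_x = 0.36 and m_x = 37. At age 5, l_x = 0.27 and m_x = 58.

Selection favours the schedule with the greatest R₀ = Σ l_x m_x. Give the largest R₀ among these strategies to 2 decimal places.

28.98

Strategy P: R₀ = 0.66×0 + 0.47×8 + 0.31×37 = 15.2300
Strategy Q: R₀ = 0.76×0 + 0.36×37 + 0.27×58 = 28.9800
Highest R₀: strategy Q with 28.9800.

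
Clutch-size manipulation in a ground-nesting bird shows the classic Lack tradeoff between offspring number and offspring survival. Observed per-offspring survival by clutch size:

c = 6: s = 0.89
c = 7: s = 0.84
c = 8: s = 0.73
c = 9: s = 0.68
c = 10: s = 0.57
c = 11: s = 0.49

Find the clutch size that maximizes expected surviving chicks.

9

Expected surviving chicks = c × s(c):
  c=6: 6 × 0.89 = 5.340
  c=7: 7 × 0.84 = 5.880
  c=8: 8 × 0.73 = 5.840
  c=9: 9 × 0.68 = 6.120
  c=10: 10 × 0.57 = 5.700
  c=11: 11 × 0.49 = 5.390
Maximum at c = 9 (6.120 surviving chicks).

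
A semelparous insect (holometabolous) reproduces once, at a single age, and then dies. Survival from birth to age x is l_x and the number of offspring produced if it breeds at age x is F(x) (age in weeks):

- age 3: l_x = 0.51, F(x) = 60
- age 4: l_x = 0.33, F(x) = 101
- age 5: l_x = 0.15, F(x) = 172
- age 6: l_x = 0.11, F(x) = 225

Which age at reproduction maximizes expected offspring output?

4

Expected offspring if breeding at age x = l_x × F(x):
  age 3: 0.51 × 60 = 30.600
  age 4: 0.33 × 101 = 33.330
  age 5: 0.15 × 172 = 25.800
  age 6: 0.11 × 225 = 24.750
Maximum at age 4 (33.330).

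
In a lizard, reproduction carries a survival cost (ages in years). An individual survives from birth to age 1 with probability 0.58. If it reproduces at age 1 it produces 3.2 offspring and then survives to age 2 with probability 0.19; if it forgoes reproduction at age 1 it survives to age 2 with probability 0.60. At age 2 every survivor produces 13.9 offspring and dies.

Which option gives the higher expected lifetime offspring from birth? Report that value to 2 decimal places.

breed at age 1: R₀ = 0.58 × (3.2 + 0.19 × 13.9) = 0.58 × 5.8410 = 3.3878
delay to age 2: R₀ = 0.58 × (0.60 × 13.9) = 0.58 × 8.3400 = 4.8372
Higher: delay to age 2 (4.8372).

4.84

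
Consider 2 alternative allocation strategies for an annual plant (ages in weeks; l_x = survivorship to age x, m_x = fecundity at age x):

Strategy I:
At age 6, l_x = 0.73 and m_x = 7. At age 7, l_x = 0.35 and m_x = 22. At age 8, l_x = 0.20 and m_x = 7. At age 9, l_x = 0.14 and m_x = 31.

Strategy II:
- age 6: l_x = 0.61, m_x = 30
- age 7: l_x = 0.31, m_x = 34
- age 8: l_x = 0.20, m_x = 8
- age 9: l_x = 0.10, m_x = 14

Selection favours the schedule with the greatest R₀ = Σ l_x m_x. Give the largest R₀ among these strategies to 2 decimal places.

Strategy I: R₀ = 0.73×7 + 0.35×22 + 0.20×7 + 0.14×31 = 18.5500
Strategy II: R₀ = 0.61×30 + 0.31×34 + 0.20×8 + 0.10×14 = 31.8400
Highest R₀: strategy II with 31.8400.

31.84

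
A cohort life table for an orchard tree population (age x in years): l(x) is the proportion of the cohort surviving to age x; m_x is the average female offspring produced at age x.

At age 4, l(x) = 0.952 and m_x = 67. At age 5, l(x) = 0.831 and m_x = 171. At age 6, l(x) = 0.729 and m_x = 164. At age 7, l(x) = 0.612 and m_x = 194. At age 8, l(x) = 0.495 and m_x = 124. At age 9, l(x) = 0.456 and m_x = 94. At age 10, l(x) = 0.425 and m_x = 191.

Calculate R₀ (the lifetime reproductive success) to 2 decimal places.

R₀ = Σ l(x) m_x:
  age 4: 0.952 × 67 = 63.7840
  age 5: 0.831 × 171 = 142.1010
  age 6: 0.729 × 164 = 119.5560
  age 7: 0.612 × 194 = 118.7280
  age 8: 0.495 × 124 = 61.3800
  age 9: 0.456 × 94 = 42.8640
  age 10: 0.425 × 191 = 81.1750
R₀ = 63.7840 + 142.1010 + 119.5560 + 118.7280 + 61.3800 + 42.8640 + 81.1750 = 629.5880

629.59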